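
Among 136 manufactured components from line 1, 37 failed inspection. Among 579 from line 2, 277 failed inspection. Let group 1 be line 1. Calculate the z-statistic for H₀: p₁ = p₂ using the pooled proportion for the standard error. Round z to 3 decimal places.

z = -4.363

Sample proportions: p̂₁ = 37/136 = 0.27206 and p̂₂ = 277/579 = 0.47841.
Pooled p̂ = (37+277)/(136+579) = 314/715 = 0.43916.
SE = √[p̂(1−p̂)(1/n₁+1/n₂)] = √[0.43916·0.56084·(1/136+1/579)] ≈ 0.047291.
z = -0.20635/0.047291 = -4.363.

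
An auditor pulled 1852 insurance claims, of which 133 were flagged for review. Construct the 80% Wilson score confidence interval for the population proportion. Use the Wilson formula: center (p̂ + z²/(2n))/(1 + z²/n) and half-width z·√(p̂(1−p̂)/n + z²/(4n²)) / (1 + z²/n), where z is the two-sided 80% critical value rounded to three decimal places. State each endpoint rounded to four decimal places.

(0.0645, 0.0799)

p̂ = 133/1852 = 0.07181; z = 1.282, so z² = 1.643524.
Denominator 1 + z²/n = 1 + 1.643524/1852 = 1.000887.
Adjusted center: (0.07181 + z²/(2n))/1.000887 = 0.07219.
Radicand: p̂(1−p̂)/n + z²/(4n²) = 0.000035992 + 0.000000120 = 0.000036112.
Half-width = 1.282·√0.000036112/1.000887 = 0.00770.
CI: 0.07219 ± 0.00770 = (0.0645, 0.0799).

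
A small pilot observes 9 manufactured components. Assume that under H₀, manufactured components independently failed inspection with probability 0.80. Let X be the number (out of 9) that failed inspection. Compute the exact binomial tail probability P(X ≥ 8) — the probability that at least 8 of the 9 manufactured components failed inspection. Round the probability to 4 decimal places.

P = 0.4362

X is binomial with n = 9 and p = 0.80.
P(X ≥ 8) = C(9,8)·0.80^8·0.20^1 + C(9,9)·0.80^9·0.20^0.
= 0.301990 + 0.134218 = 0.4362.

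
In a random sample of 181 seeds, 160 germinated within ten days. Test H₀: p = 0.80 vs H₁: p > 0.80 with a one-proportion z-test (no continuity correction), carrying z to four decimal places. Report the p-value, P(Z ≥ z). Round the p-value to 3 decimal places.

p-value = 0.002

p̂ = 160/181 = 0.88398.
Null standard error: √(0.80·0.20/181) = √0.000883978 = 0.029732.
z = (p̂ − p₀)/SE = (160/181 − 0.80)/0.029732 ≈ 2.8245.
p-value = P(Z ≥ z) with z = 2.8245 → 0.002.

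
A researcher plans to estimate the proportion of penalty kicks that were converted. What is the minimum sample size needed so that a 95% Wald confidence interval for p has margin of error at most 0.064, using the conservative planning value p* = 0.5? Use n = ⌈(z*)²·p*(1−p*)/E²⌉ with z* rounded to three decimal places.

The 95% critical value is z* = 1.960.
p*(1−p*) = 0.2500.
(z*)²·p*(1−p*)/E² = 3.841600·0.2500/0.004096 = 234.473.
Rounding up, n = 235.

n = 235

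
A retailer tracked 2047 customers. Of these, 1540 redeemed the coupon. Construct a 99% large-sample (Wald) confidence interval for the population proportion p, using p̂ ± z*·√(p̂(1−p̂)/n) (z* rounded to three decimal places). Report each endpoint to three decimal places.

(0.728, 0.777)

Sample proportion p̂ = 1540/2047 = 0.75232.
SE = √(p̂(1−p̂)/n) = √(0.186334/2047) = 0.009541.
z* = 2.576 at the 99% level.
Margin = 2.576·0.009541 = 0.02458.
So the interval runs from 0.728 to 0.777.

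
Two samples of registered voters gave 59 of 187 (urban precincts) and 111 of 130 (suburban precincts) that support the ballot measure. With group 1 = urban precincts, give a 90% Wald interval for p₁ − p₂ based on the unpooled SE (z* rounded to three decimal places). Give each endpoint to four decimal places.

(-0.6140, -0.4627)

p̂₁ = 0.31551, p̂₂ = 0.85385, so the observed difference is -0.53834.
SE = √(0.001154881 + 0.000959945) = √0.002114826 = 0.045987.
z* = 1.645 at the 90% level. Margin = 1.645·0.045987 = 0.07565.
So the interval runs from -0.6140 to -0.4627.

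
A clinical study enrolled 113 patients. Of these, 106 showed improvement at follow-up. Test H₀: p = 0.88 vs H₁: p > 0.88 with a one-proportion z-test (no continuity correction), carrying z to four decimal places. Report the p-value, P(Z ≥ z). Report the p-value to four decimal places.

The sample proportion is 106/113 = 0.93805.
SE₀ = √(0.88·0.12/113) = 0.030570.
Test statistic (full precision, shown to 4 dp): z = (106/113 − 0.88)/SE₀ ≈ 1.8990.
p-value = P(Z ≥ z) with z = 1.8990 → 0.0288.

p-value = 0.0288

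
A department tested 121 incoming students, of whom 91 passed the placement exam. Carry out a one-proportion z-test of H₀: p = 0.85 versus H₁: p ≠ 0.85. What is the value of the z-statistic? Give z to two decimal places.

z = -3.02

The sample proportion is 91/121 = 0.75207.
Null standard error: √(0.85·0.15/121) = √0.001053719 = 0.032461.
z = (0.75207 − 0.85)/0.032461 = -0.09793/0.032461 = -3.02.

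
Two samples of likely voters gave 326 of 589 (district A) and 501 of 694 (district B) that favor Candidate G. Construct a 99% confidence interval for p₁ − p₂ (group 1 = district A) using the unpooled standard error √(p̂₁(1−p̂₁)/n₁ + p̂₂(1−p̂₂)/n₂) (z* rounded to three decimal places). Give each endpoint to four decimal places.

p̂₁ = 0.55348, p̂₂ = 0.72190, so the observed difference is -0.16842.
SE = √(0.000419592 + 0.000289279) = √0.000708871 = 0.026625.
z* = 2.576 at the 99% level. Margin = 2.576·0.026625 = 0.06859.
CI: -0.16842 ± 0.06859 = (-0.2370, -0.0998).

(-0.2370, -0.0998)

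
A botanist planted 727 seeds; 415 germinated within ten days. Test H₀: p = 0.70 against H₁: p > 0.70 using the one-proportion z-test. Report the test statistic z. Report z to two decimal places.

Sample proportion p̂ = 415/727 = 0.57084.
Null standard error: √(0.70·0.30/727) = √0.000288858 = 0.016996.
Test statistic: z = -0.12916/0.016996 = -7.60.

z = -7.60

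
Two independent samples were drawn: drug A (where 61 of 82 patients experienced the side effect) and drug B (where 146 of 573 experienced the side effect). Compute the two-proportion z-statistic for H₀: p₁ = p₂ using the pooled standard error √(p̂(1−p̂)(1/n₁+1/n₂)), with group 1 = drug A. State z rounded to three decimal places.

z = 8.910

p̂₁ = 61/82 = 0.74390, p̂₂ = 146/573 = 0.25480.
Pooling: p̂ = 207/655 = 0.31603.
SE = √[p̂(1−p̂)(1/n₁+1/n₂)] = √[0.31603·0.68397·(1/82+1/573)] ≈ 0.054893.
z = 0.48910/0.054893 = 8.910.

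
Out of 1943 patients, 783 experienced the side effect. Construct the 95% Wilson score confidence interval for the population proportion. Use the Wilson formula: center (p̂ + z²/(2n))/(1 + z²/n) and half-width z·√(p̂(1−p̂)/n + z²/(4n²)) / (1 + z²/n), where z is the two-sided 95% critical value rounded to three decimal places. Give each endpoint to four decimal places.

(0.3814, 0.4250)

Here p̂ = 783/1943 = 0.40299 and z = 1.960 (z² = 3.841600).
Denominator 1 + z²/n = 1 + 3.841600/1943 = 1.001977.
Center = (0.40299 + 0.000989)/1.001977 = 0.40318.
Radicand: p̂(1−p̂)/n + z²/(4n²) = 0.000123823 + 0.000000254 = 0.000124077.
Half-width = z·√(radicand)/denom = 1.960·0.011139/1.001977 = 0.02179.
So the interval runs from 0.3814 to 0.4250.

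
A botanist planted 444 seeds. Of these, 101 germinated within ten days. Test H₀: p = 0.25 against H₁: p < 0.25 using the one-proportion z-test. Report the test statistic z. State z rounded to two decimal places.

The sample proportion is 101/444 = 0.22748.
Under H₀, SE = √(p₀(1−p₀)/n) = √(0.25·0.75/444) = √0.000422297 = 0.020550.
z = (p̂ − p₀)/SE = (0.22748 − 0.25)/0.020550 = -1.10.

z = -1.10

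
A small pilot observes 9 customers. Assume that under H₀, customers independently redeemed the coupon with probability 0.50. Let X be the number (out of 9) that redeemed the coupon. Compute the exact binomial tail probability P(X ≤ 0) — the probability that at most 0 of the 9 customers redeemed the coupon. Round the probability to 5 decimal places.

P = 0.00195

X is binomial with n = 9 and p = 0.50.
P(X ≤ 0) = C(9,0)·0.50^0·0.50^9.
= 0.001953 = 0.00195.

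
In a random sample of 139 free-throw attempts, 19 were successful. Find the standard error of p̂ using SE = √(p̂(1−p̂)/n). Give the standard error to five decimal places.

SE = 0.02914

Sample proportion p̂ = 19/139 = 0.13669.
p̂(1−p̂) = 0.118006.
Dividing by n and taking the root: √0.000848964 = 0.02914.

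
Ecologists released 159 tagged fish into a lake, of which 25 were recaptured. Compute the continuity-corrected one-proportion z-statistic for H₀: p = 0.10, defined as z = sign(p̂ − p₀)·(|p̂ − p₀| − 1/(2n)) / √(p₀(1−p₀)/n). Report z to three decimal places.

z = 2.273

The sample proportion is 25/159 = 0.15723. p̂ − p₀ = 0.057233.
Continuity correction 1/(2n) = 1/318 = 0.003145.
Corrected numerator: |0.057233| − 0.003145 = 0.054088.
Under H₀, SE = √(p₀(1−p₀)/n) = √(0.10·0.90/159) = √0.000566038 = 0.023792.
z = +0.054088/0.023792 = 2.273.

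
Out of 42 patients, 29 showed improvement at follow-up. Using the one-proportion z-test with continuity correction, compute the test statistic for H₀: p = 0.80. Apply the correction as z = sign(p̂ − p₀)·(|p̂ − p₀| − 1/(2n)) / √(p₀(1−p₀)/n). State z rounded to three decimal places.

p̂ = 29/42 = 0.69048. p̂ − p₀ = -0.109524.
Continuity correction 1/(2n) = 1/84 = 0.011905.
Corrected numerator: |-0.109524| − 0.011905 = 0.097619.
Null standard error: √(0.80·0.20/42) = √0.003809524 = 0.061721.
z = (−)0.097619/0.061721 = -1.582.

z = -1.582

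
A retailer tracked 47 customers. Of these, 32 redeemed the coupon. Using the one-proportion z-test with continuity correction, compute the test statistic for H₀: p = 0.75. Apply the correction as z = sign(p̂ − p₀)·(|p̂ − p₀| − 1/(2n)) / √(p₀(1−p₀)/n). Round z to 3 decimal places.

z = -0.926

p̂ = 32/47 = 0.68085. p̂ − p₀ = -0.069149.
1/(2n) = 0.010638.
Corrected numerator: |-0.069149| − 0.010638 = 0.058511.
Under H₀, SE = √(p₀(1−p₀)/n) = √(0.75·0.25/47) = √0.003989362 = 0.063161.
z = −0.058511/0.063161 = -0.926.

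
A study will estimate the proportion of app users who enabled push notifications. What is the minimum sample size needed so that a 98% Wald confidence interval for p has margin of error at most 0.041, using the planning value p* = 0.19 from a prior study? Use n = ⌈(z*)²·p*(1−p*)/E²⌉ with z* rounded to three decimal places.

n = 496

For 98% confidence, z* = 2.326.
p*(1−p*) = 0.1539.
Required n before rounding: 5.410276 × 0.1539 / 0.041² = 495.325.
⌈495.325⌉ = 496.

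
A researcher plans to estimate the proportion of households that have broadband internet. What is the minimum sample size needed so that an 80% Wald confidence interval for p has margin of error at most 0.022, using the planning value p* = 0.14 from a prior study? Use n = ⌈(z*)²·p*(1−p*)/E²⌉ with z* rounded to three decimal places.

The 80% critical value is z* = 1.282.
p*(1−p*) = 0.1204.
(z*)²·p*(1−p*)/E² = 1.643524·0.1204/0.000484 = 408.844.
⌈408.844⌉ = 409.

n = 409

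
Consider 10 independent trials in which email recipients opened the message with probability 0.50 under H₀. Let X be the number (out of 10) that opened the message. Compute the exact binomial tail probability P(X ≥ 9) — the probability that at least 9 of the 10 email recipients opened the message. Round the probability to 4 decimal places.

P = 0.0107

X is binomial with n = 10 and p = 0.50.
P(X ≥ 9) = C(10,9)·0.50^9·0.50^1 + C(10,10)·0.50^10·0.50^0.
= 0.009766 + 0.000977 = 0.0107.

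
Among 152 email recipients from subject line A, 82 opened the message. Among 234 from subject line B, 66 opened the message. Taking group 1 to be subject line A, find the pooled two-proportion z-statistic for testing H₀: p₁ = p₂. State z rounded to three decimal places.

z = 5.082

p̂₁ = 82/152 = 0.53947, p̂₂ = 66/234 = 0.28205.
Pooling: p̂ = 148/386 = 0.38342.
SE = √[p̂(1−p̂)(1/n₁+1/n₂)] = √[0.38342·0.61658·(1/152+1/234)] ≈ 0.050652.
z = (p̂₁ − p̂₂)/SE = (0.53947 − 0.28205)/0.050652 = 0.25742/0.050652 = 5.082.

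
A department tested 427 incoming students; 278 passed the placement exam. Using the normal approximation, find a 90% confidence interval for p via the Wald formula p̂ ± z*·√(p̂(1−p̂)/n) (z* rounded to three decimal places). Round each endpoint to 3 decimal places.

(0.613, 0.689)

Sample proportion p̂ = 278/427 = 0.65105.
SE = √(p̂(1−p̂)/n) = √(0.227183/427) = 0.023066.
For 90% confidence, z* = 1.645.
Margin of error: 1.645 × 0.023066 = 0.03794.
CI: 0.65105 ± 0.03794 = (0.613, 0.689).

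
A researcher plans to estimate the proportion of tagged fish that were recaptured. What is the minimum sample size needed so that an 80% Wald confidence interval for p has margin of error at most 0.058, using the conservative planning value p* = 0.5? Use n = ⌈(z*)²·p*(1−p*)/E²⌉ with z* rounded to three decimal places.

n = 123

For 80% confidence, z* = 1.282.
p*(1−p*) = 0.50·0.50 = 0.2500.
(z*)²·p*(1−p*)/E² = 1.643524·0.2500/0.003364 = 122.141.
⌈122.141⌉ = 123.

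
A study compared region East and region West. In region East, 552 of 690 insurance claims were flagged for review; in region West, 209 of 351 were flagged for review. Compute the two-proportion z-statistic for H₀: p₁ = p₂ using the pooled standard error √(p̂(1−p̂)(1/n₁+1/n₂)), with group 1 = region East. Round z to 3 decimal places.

z = 7.036

Sample proportions: p̂₁ = 552/690 = 0.80000 and p̂₂ = 209/351 = 0.59544.
Pooled p̂ = (552+209)/(690+351) = 761/1041 = 0.73103.
Pooled SE = √[0.1966261·0.00429828] ≈ 0.029072.
z = (p̂₁ − p̂₂)/SE = (0.80000 − 0.59544)/0.029072 = 0.20456/0.029072 = 7.036.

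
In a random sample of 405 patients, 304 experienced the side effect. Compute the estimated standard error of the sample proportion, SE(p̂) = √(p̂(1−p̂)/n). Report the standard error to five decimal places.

p̂ = 304/405 = 0.75062.
p̂(1−p̂) = 0.187190.
SE = √(0.187190/405) = √0.000462198 = 0.02150.

SE = 0.02150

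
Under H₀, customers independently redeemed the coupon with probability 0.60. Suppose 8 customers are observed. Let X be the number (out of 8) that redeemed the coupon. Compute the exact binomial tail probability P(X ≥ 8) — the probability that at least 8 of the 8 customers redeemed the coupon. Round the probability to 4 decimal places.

P = 0.0168

X ~ Binomial(n=8, p=0.60).
P(X ≥ 8) = C(8,8)·0.60^8·0.40^0.
= 0.016796 = 0.0168.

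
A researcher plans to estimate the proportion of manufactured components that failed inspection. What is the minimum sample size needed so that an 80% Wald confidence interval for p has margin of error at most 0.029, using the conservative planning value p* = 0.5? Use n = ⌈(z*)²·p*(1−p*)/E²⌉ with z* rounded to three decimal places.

n = 489

For 80% confidence, z* = 1.282.
p*(1−p*) = 0.2500.
Required n before rounding: 1.643524 × 0.2500 / 0.029² = 488.562.
Rounding up, n = 489.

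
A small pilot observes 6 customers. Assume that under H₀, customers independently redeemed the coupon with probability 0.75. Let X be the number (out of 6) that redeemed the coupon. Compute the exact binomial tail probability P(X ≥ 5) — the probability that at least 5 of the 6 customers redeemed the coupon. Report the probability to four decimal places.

P = 0.5339

X is binomial with n = 6 and p = 0.75.
P(X ≥ 5) = C(6,5)·0.75^5·0.25^1 + C(6,6)·0.75^6·0.25^0.
= 0.355957 + 0.177979 = 0.5339.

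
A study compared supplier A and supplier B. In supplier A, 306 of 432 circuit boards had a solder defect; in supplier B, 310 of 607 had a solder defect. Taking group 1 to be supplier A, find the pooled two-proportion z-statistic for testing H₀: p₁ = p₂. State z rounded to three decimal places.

Sample proportions: p̂₁ = 306/432 = 0.70833 and p̂₂ = 310/607 = 0.51071.
Pooling: p̂ = 616/1039 = 0.59288.
Pooled SE = √[0.2413737·0.00396226] ≈ 0.030925.
z = (p̂₁ − p̂₂)/SE = (0.70833 − 0.51071)/0.030925 = 0.19762/0.030925 = 6.390.

z = 6.390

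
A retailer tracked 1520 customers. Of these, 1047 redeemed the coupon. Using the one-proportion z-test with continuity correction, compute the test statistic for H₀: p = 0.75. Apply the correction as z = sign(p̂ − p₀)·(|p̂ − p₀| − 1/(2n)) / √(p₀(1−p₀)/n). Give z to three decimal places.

z = -5.479

The sample proportion is 1047/1520 = 0.68882. p̂ − p₀ = -0.061184.
1/(2n) = 0.000329.
Corrected numerator: |-0.061184| − 0.000329 = 0.060855.
Under H₀, SE = √(p₀(1−p₀)/n) = √(0.75·0.25/1520) = √0.000123355 = 0.011107.
z = −0.060855/0.011107 = -5.479.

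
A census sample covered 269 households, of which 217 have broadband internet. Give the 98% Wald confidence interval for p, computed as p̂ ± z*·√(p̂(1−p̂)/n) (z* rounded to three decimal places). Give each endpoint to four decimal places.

p̂ = 217/269 = 0.80669.
SE(p̂) = √(0.80669·0.19331/269) = 0.024077.
The 98% critical value is z* = 2.326.
Margin = 2.326·0.024077 = 0.05600.
CI: 0.80669 ± 0.05600 = (0.7507, 0.8627).

(0.7507, 0.8627)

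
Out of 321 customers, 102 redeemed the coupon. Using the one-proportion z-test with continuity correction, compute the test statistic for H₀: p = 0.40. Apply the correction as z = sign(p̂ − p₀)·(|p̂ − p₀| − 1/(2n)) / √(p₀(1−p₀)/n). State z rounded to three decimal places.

p̂ = 102/321 = 0.31776. p̂ − p₀ = -0.082243.
Continuity correction 1/(2n) = 1/642 = 0.001558.
Corrected numerator: |-0.082243| − 0.001558 = 0.080685.
Null standard error: √(0.40·0.60/321) = √0.000747664 = 0.027343.
z = −0.080685/0.027343 = -2.951.

z = -2.951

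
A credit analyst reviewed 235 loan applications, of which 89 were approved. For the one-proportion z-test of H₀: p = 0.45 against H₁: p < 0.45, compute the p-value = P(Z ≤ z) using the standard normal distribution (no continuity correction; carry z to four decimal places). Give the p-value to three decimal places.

The sample proportion is 89/235 = 0.37872.
Under H₀, SE = √(p₀(1−p₀)/n) = √(0.45·0.55/235) = √0.001053191 = 0.032453.
Test statistic (full precision, shown to 4 dp): z = (89/235 − 0.45)/SE₀ ≈ -2.1963.
From the standard normal, P(Z ≤ z) = 0.014.

p-value = 0.014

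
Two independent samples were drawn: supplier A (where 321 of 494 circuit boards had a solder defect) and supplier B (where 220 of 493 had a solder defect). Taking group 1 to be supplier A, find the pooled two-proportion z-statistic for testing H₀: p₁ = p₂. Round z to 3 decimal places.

z = 6.425

Sample proportions: p̂₁ = 321/494 = 0.64980 and p̂₂ = 220/493 = 0.44625.
Pooling: p̂ = 541/987 = 0.54813.
SE = √[p̂(1−p̂)(1/n₁+1/n₂)] = √[0.54813·0.45187·(1/494+1/493)] ≈ 0.031683.
z = 0.20355/0.031683 = 6.425.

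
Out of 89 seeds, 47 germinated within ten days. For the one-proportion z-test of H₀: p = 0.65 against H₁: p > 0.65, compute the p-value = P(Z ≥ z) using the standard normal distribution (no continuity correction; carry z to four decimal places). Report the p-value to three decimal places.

p-value = 0.992

p̂ = 47/89 = 0.52809.
SE₀ = √(0.65·0.35/89) = 0.050559.
z = (p̂ − p₀)/SE = (47/89 − 0.65)/0.050559 ≈ -2.4113.
p-value = P(Z ≥ z) with z = -2.4113 → 0.992.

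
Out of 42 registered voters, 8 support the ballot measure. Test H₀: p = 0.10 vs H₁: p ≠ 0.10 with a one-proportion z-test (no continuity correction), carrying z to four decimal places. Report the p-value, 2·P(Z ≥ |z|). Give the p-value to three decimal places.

The sample proportion is 8/42 = 0.19048.
Under H₀, SE = √(p₀(1−p₀)/n) = √(0.10·0.90/42) = √0.002142857 = 0.046291.
Test statistic (full precision, shown to 4 dp): z = (8/42 − 0.10)/SE₀ ≈ 1.9545.
p-value = 2·P(Z ≥ |z|) with z = 1.9545 → 0.051.

p-value = 0.051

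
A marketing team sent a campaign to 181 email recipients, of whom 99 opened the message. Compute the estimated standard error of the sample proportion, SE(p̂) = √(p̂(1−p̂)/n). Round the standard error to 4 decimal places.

The sample proportion is 99/181 = 0.54696.
p̂(1−p̂) = 0.247795.
SE = √(0.247795/181) = √0.001369033 = 0.0370.

SE = 0.0370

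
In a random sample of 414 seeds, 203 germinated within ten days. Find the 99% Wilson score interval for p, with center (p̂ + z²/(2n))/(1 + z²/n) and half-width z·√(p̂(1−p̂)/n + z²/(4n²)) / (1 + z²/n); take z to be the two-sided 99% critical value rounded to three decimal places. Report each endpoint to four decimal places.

(0.4277, 0.5533)

p̂ = 203/414 = 0.49034; z = 2.576, so z² = 6.635776.
1 + z²/n = 1.016028.
Center = (0.49034 + 0.008014)/1.016028 = 0.49049.
Radicand: p̂(1−p̂)/n + z²/(4n²) = 0.000603639 + 0.000009679 = 0.000613318.
Half-width = 2.576·√0.000613318/1.016028 = 0.06279.
CI: 0.49049 ± 0.06279 = (0.4277, 0.5533).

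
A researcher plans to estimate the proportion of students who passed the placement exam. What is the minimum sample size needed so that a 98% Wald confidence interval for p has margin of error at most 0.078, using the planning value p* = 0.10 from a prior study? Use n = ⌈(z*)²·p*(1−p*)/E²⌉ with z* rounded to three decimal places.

n = 81

z* = 2.326 at the 98% level.
p*(1−p*) = 0.10·0.90 = 0.0900.
(z*)²·p*(1−p*)/E² = 5.410276·0.0900/0.006084 = 80.034.
⌈80.034⌉ = 81.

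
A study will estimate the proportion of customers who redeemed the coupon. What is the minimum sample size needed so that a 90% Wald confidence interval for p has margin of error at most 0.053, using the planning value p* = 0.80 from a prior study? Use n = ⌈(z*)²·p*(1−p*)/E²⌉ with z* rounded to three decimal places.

z* = 1.645 at the 90% level.
p*(1−p*) = 0.80·0.20 = 0.1600.
(z*)²·p*(1−p*)/E² = 2.706025·0.1600/0.002809 = 154.135.
⌈154.135⌉ = 155.

n = 155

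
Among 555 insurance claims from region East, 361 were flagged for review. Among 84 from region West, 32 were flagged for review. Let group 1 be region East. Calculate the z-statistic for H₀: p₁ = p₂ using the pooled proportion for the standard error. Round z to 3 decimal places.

Sample proportions: p̂₁ = 361/555 = 0.65045 and p̂₂ = 32/84 = 0.38095.
Pooled p̂ = (361+32)/(555+84) = 393/639 = 0.61502.
SE = √[p̂(1−p̂)(1/n₁+1/n₂)] = √[0.61502·0.38498·(1/555+1/84)] ≈ 0.056968.
z = 0.26950/0.056968 = 4.731.

z = 4.731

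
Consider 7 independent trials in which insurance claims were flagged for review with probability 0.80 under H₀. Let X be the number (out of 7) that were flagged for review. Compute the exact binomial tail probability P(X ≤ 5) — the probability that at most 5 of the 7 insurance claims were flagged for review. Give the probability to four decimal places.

X ~ Binomial(n=7, p=0.80).
P(X ≤ 5) = Σ_{j=0}^{5} C(7,j)·0.80^j·0.20^{7−j}.
= 0.000013 + 0.000358 + 0.004301 + 0.028672 + 0.114688 + 0.275251 = 0.4233.

P = 0.4233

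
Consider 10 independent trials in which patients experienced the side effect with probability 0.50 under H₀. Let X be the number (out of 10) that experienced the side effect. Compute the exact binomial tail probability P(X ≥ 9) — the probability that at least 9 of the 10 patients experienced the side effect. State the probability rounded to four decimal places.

X ~ Binomial(n=10, p=0.50).
P(X ≥ 9) = C(10,9)·0.50^9·0.50^1 + C(10,10)·0.50^10·0.50^0.
= 0.009766 + 0.000977 = 0.0107.

P = 0.0107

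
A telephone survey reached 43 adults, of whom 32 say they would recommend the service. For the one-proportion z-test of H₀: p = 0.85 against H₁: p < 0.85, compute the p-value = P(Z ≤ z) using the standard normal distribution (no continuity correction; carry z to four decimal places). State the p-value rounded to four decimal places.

Sample proportion p̂ = 32/43 = 0.74419.
Under H₀, SE = √(p₀(1−p₀)/n) = √(0.85·0.15/43) = √0.002965116 = 0.054453.
z = (p̂ − p₀)/SE = (32/43 − 0.85)/0.054453 ≈ -1.9432.
p-value = P(Z ≤ z) with z = -1.9432 → 0.0260.

p-value = 0.0260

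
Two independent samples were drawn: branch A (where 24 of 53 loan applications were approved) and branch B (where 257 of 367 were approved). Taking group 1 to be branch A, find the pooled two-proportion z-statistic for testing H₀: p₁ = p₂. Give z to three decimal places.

z = -3.579

Sample proportions: p̂₁ = 24/53 = 0.45283 and p̂₂ = 257/367 = 0.70027.
Pooling: p̂ = 281/420 = 0.66905.
SE = √[p̂(1−p̂)(1/n₁+1/n₂)] = √[0.66905·0.33095·(1/53+1/367)] ≈ 0.069146.
z = -0.24744/0.069146 = -3.579.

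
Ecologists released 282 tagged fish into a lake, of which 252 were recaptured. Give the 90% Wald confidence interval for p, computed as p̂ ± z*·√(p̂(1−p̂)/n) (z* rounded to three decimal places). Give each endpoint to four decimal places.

(0.8634, 0.9238)

p̂ = 252/282 = 0.89362.
Standard error of p̂: √(0.095066/282) = √0.000337112 = 0.018361.
For 90% confidence, z* = 1.645.
Margin of error: 1.645 × 0.018361 = 0.03020.
Interval: 0.89362 ± 0.03020 → (0.8634, 0.9238).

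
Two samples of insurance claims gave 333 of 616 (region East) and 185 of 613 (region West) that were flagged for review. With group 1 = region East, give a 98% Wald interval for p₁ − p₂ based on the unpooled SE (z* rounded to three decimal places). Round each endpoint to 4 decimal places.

p̂₁ = 0.54058, p̂₂ = 0.30179, so the observed difference is 0.23879.
SE = √(0.000403170 + 0.000343743) = √0.000746913 = 0.027330.
z* = 2.326 at the 98% level. Margin = 2.326·0.027330 = 0.06357.
CI: 0.23879 ± 0.06357 = (0.1752, 0.3024).

(0.1752, 0.3024)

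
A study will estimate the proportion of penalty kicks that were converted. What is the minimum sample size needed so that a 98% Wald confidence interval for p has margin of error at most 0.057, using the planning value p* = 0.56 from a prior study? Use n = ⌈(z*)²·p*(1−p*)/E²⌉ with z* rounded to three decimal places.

n = 411

z* = 2.326 at the 98% level.
p*(1−p*) = 0.56·0.44 = 0.2464.
Required n before rounding: 5.410276 × 0.2464 / 0.057² = 410.308.
⌈410.308⌉ = 411.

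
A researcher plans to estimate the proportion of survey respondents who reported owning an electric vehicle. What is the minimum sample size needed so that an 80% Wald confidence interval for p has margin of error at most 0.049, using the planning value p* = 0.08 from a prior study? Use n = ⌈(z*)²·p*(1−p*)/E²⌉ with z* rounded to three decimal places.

The 80% critical value is z* = 1.282.
p*(1−p*) = 0.0736.
(z*)²·p*(1−p*)/E² = 1.643524·0.0736/0.002401 = 50.380.
⌈50.380⌉ = 51.

n = 51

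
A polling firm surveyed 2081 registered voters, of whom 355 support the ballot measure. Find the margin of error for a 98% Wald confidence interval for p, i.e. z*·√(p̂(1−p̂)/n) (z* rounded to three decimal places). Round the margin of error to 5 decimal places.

With x = 355 successes in n = 2081, p̂ = 0.17059.
Standard error of p̂: √(0.141490/2081) = √0.000067991 = 0.008246.
The 98% critical value is z* = 2.326.
Margin of error = z*·SE = 2.326 × 0.008246 = 0.01918.

ME = 0.01918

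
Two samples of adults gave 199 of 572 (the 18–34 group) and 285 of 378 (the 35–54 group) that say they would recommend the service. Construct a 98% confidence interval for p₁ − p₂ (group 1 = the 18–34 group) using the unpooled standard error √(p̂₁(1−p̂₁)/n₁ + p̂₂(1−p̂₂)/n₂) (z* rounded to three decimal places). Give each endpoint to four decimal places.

(-0.4754, -0.3368)

p̂₁ = 199/572 = 0.34790, p̂₂ = 285/378 = 0.75397; p̂₁ − p̂₂ = -0.40607.
Unpooled SE = √(p̂₁(1−p̂₁)/n₁ + p̂₂(1−p̂₂)/n₂) = √(0.000396619 + 0.000490741) = 0.029789.
For 98% confidence, z* = 2.326. Margin = 2.326·0.029789 = 0.06929.
Interval: -0.40607 ± 0.06929 → (-0.4754, -0.3368).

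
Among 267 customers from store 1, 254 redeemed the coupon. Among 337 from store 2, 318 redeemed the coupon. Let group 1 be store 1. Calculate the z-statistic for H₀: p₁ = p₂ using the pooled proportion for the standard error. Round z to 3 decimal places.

z = 0.419

Sample proportions: p̂₁ = 254/267 = 0.95131 and p̂₂ = 318/337 = 0.94362.
Pooling: p̂ = 572/604 = 0.94702.
Pooled SE = √[0.0501732·0.00671268] ≈ 0.018352.
z = 0.00769/0.018352 = 0.419.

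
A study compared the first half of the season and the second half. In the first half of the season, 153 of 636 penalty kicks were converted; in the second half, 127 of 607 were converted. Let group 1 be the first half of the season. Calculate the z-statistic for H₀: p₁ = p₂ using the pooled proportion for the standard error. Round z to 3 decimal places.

Sample proportions: p̂₁ = 153/636 = 0.24057 and p̂₂ = 127/607 = 0.20923.
Pooling: p̂ = 280/1243 = 0.22526.
SE = √[p̂(1−p̂)(1/n₁+1/n₂)] = √[0.22526·0.77474·(1/636+1/607)] ≈ 0.023705.
z = 0.03134/0.023705 = 1.322.

z = 1.322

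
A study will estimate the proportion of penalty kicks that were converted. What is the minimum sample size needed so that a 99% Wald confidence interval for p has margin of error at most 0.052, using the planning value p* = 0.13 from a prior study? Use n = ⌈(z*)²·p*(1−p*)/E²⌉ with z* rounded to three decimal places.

z* = 2.576 at the 99% level.
p*(1−p*) = 0.13·0.87 = 0.1131.
Required n before rounding: 6.635776 × 0.1131 / 0.052² = 277.554.
Rounding up, n = 278.

n = 278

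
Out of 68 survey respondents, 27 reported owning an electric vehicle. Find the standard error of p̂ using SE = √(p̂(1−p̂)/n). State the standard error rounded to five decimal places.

SE = 0.05933

The sample proportion is 27/68 = 0.39706.
p̂(1−p̂) = 0.239403.
SE = √(0.239403/68) = 0.05933.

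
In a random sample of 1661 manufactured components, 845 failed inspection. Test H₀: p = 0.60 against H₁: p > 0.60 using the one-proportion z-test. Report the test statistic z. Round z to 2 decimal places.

The sample proportion is 845/1661 = 0.50873.
SE₀ = √(0.60·0.40/1661) = 0.012020.
Test statistic: z = -0.09127/0.012020 = -7.59.

z = -7.59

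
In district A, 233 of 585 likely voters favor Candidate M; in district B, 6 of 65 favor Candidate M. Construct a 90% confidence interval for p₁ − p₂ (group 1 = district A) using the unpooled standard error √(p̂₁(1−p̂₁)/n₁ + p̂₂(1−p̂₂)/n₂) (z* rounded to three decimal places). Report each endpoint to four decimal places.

(0.2382, 0.3738)

p̂₁ = 0.39829, p̂₂ = 0.09231, so the observed difference is 0.30598.
Unpooled SE = √(p̂₁(1−p̂₁)/n₁ + p̂₂(1−p̂₂)/n₂) = √(0.000409667 + 0.001289030) = 0.041215.
The 90% critical value is z* = 1.645. Margin = 1.645·0.041215 = 0.06780.
So the interval runs from 0.2382 to 0.3738.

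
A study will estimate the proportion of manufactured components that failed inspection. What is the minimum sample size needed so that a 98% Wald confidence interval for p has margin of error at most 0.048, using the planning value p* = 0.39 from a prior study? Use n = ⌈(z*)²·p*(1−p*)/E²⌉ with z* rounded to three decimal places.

n = 559

z* = 2.326 at the 98% level.
p*(1−p*) = 0.39·0.61 = 0.2379.
Required n before rounding: 5.410276 × 0.2379 / 0.048² = 558.639.
Rounding up, n = 559.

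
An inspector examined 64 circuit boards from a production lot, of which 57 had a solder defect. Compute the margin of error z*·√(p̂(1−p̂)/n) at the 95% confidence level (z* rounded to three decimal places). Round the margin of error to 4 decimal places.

ME = 0.0765

Sample proportion p̂ = 57/64 = 0.89062.
SE = √(p̂(1−p̂)/n) = √(0.097412/64) = 0.039014.
z* = 1.960 at the 95% level.
ME = 1.960·0.039014 = 0.0765.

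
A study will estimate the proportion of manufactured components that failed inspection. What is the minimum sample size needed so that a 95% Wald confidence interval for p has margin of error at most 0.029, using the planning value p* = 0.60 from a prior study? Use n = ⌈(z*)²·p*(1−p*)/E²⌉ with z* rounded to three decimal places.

For 95% confidence, z* = 1.960.
p*(1−p*) = 0.60·0.40 = 0.2400.
(z*)²·p*(1−p*)/E² = 3.841600·0.2400/0.000841 = 1096.295.
⌈1096.295⌉ = 1097.

n = 1097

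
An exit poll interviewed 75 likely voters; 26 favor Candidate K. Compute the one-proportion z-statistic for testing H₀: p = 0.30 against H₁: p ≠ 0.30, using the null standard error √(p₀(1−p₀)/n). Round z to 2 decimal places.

p̂ = 26/75 = 0.34667.
Under H₀, SE = √(p₀(1−p₀)/n) = √(0.30·0.70/75) = √0.002800000 = 0.052915.
z = (0.34667 − 0.30)/0.052915 = 0.04667/0.052915 = 0.88.

z = 0.88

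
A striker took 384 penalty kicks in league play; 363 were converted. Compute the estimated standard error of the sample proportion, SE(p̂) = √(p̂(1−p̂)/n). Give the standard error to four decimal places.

SE = 0.0116

Sample proportion p̂ = 363/384 = 0.94531.
p̂(1−p̂) = 0.051699.
SE = √(0.051699/384) = √0.000134633 = 0.0116.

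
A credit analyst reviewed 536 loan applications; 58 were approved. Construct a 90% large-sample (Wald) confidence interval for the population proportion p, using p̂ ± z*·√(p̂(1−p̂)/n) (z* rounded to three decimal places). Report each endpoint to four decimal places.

With x = 58 successes in n = 536, p̂ = 0.10821.
SE(p̂) = √(0.10821·0.89179/536) = 0.013418.
z* = 1.645 at the 90% level.
Margin of error: 1.645 × 0.013418 = 0.02207.
CI: 0.10821 ± 0.02207 = (0.0861, 0.1303).

(0.0861, 0.1303)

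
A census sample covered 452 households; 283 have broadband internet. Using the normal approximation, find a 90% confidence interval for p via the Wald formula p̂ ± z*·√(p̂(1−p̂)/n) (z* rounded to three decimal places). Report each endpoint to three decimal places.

p̂ = 283/452 = 0.62611.
SE(p̂) = √(0.62611·0.37389/452) = 0.022758.
The 90% critical value is z* = 1.645.
Margin of error: 1.645 × 0.022758 = 0.03744.
So the interval runs from 0.589 to 0.664.

(0.589, 0.664)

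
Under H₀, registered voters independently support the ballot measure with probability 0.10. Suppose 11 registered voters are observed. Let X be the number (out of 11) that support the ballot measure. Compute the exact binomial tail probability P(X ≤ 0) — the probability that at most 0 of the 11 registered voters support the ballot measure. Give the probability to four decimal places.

P = 0.3138

X is binomial with n = 11 and p = 0.10.
P(X ≤ 0) = C(11,0)·0.10^0·0.90^11.
= 0.313811 = 0.3138.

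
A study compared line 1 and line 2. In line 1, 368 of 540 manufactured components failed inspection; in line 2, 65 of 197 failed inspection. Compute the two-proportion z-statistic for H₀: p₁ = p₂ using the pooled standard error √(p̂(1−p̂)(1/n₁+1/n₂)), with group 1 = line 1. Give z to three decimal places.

z = 8.579

p̂₁ = 368/540 = 0.68148, p̂₂ = 65/197 = 0.32995.
Pooling: p̂ = 433/737 = 0.58752.
Pooled SE = √[0.2423408·0.00692799] ≈ 0.040975.
z = (p̂₁ − p̂₂)/SE = (0.68148 − 0.32995)/0.040975 = 0.35153/0.040975 = 8.579.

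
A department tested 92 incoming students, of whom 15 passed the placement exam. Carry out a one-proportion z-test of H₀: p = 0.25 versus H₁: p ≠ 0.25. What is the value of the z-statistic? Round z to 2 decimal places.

The sample proportion is 15/92 = 0.16304.
SE₀ = √(0.25·0.75/92) = 0.045145.
z = (p̂ − p₀)/SE = (0.16304 − 0.25)/0.045145 = -1.93.

z = -1.93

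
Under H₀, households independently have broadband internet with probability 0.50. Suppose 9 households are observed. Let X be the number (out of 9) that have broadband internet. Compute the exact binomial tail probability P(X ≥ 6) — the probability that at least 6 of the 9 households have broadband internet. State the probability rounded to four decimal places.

X ~ Binomial(n=9, p=0.50).
P(X ≥ 6) = C(9,6)·0.50^6·0.50^3 + C(9,7)·0.50^7·0.50^2 + C(9,8)·0.50^8·0.50^1 + C(9,9)·0.50^9·0.50^0.
= 0.164062 + 0.070312 + 0.017578 + 0.001953 = 0.2539.

P = 0.2539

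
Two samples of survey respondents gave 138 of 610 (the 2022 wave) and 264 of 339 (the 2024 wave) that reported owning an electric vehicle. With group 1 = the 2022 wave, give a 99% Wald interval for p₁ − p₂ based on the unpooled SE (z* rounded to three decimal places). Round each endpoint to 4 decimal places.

p̂₁ = 0.22623, p̂₂ = 0.77876, so the observed difference is -0.55253.
SE = √(0.000286967 + 0.000508237) = √0.000795204 = 0.028199.
The 99% critical value is z* = 2.576. Margin = 2.576·0.028199 = 0.07264.
Interval: -0.55253 ± 0.07264 → (-0.6252, -0.4799).

(-0.6252, -0.4799)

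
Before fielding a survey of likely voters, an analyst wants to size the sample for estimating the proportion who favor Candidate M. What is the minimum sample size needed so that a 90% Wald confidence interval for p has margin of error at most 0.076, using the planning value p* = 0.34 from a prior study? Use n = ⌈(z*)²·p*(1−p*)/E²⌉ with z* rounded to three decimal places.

n = 106

For 90% confidence, z* = 1.645.
p*(1−p*) = 0.2244.
(z*)²·p*(1−p*)/E² = 2.706025·0.2244/0.005776 = 105.130.
Rounding up, n = 106.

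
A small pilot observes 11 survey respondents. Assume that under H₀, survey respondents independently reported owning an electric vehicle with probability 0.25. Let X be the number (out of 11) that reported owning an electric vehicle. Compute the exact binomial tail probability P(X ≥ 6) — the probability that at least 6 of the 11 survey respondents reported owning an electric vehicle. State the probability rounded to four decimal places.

X ~ Binomial(n=11, p=0.25).
P(X ≥ 6) = Σ_{j=6}^{11} C(11,j)·0.25^j·0.75^{11−j}.
= 0.026766 + 0.006373 + 0.001062 + 0.000118 + 0.000008 + 0.000000 = 0.0343.

P = 0.0343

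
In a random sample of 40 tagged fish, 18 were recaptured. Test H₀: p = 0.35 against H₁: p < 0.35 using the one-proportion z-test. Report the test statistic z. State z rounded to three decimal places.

z = 1.326

The sample proportion is 18/40 = 0.45000.
Null standard error: √(0.35·0.65/40) = √0.005687500 = 0.075416.
Test statistic: z = 0.10000/0.075416 = 1.326.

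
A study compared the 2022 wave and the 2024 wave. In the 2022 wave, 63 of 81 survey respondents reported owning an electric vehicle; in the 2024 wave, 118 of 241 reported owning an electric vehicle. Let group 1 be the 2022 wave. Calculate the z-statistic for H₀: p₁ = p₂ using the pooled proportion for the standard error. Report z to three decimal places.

Sample proportions: p̂₁ = 63/81 = 0.77778 and p̂₂ = 118/241 = 0.48963.
Pooled p̂ = (63+118)/(81+241) = 181/322 = 0.56211.
SE = √[p̂(1−p̂)(1/n₁+1/n₂)] = √[0.56211·0.43789·(1/81+1/241)] ≈ 0.063719.
z = (p̂₁ − p̂₂)/SE = (0.77778 − 0.48963)/0.063719 = 0.28815/0.063719 = 4.522.

z = 4.522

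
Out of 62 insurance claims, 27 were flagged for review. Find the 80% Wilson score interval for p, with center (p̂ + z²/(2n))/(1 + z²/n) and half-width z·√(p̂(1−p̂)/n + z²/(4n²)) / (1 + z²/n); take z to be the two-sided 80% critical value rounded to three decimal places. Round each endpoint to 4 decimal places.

Here p̂ = 27/62 = 0.43548 and z = 1.282 (z² = 1.643524).
Denominator 1 + z²/n = 1 + 1.643524/62 = 1.026508.
Center = (0.43548 + 0.013254)/1.026508 = 0.43715.
Radicand: p̂(1−p̂)/n + z²/(4n²) = 0.003965124 + 0.000106889 = 0.004072013.
Half-width = z·√(radicand)/denom = 1.282·0.063812/1.026508 = 0.07969.
So the interval runs from 0.3575 to 0.5168.

(0.3575, 0.5168)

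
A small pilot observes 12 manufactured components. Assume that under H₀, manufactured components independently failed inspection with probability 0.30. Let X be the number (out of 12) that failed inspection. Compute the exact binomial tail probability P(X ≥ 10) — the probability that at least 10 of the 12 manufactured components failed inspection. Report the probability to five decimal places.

X is binomial with n = 12 and p = 0.30.
P(X ≥ 10) = C(12,10)·0.30^10·0.70^2 + C(12,11)·0.30^11·0.70^1 + C(12,12)·0.30^12·0.70^0.
= 0.000191 + 0.000015 + 0.000001 = 0.00021.

P = 0.00021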